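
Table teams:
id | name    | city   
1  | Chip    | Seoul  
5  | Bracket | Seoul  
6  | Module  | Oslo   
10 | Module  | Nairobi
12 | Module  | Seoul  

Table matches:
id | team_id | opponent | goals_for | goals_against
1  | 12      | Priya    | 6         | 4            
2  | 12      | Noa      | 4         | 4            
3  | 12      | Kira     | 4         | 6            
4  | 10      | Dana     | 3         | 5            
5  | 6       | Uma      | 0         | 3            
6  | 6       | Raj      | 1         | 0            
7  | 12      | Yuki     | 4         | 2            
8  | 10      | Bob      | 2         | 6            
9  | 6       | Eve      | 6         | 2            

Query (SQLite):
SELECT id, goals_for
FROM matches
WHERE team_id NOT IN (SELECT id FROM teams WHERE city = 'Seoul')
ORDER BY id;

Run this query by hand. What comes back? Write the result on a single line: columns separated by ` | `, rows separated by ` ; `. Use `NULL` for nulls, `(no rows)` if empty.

Inner query: teams.id where city = 'Seoul'.
Outer: keep matches rows whose team_id is not in that set.
Inner query → {1, 5, 12}

4 | 3 ; 5 | 0 ; 6 | 1 ; 8 | 2 ; 9 | 6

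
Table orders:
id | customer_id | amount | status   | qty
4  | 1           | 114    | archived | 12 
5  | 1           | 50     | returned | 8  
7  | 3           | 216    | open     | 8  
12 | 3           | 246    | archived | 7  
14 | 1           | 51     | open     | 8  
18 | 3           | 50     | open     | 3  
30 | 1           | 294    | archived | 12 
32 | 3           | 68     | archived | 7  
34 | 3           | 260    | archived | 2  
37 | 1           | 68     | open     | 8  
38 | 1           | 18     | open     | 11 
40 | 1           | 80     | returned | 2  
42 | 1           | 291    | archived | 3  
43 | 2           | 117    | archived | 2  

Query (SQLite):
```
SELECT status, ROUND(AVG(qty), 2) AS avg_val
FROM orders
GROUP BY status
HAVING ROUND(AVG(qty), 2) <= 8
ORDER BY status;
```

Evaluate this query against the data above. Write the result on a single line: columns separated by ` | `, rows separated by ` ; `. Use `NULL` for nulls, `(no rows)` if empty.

Partition orders by status; compute ROUND(AVG(qty), 2) within each group.
HAVING: keep groups where ROUND(AVG(qty), 2) <= 8.
  archived: ids {4, 12, 30, 32, 34, 42, 43} → ROUND(AVG(qty), 2)=6.43
  open: ids {7, 14, 18, 37, 38} → ROUND(AVG(qty), 2)=7.6
  returned: ids {5, 40} → ROUND(AVG(qty), 2)=5

archived | 6.43 ; open | 7.6 ; returned | 5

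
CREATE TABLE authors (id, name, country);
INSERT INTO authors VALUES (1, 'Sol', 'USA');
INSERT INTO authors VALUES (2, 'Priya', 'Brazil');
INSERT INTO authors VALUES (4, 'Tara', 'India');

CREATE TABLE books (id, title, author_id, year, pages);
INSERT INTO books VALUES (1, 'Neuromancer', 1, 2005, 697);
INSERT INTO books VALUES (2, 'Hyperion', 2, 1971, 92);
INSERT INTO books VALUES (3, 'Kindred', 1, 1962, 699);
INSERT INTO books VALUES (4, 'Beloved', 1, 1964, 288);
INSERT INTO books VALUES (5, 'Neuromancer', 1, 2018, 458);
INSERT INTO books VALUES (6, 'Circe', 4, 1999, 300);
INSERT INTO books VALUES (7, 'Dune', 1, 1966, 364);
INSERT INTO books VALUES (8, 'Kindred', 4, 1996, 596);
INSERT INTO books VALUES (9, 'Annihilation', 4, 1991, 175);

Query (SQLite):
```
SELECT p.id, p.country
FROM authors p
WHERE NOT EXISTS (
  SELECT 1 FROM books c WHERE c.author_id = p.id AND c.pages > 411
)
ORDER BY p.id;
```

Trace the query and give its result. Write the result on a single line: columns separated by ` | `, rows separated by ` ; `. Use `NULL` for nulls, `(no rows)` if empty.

2 | Brazil

For each authors row, check whether any books with matching author_id has pages > 411.
Keep rows where that is false.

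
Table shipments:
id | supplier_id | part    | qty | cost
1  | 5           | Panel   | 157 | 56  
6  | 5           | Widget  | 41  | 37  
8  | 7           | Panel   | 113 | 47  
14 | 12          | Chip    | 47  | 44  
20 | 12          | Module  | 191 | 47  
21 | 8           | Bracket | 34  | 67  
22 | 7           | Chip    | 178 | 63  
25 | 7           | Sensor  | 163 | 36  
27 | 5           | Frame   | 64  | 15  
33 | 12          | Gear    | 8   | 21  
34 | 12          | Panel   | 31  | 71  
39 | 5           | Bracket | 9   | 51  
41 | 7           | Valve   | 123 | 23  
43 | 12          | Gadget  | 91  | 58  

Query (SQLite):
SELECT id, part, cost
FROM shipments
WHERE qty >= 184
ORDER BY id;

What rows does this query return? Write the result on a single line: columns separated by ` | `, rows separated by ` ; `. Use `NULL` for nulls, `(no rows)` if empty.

20 | Module | 47

qty >= 184: ids {20}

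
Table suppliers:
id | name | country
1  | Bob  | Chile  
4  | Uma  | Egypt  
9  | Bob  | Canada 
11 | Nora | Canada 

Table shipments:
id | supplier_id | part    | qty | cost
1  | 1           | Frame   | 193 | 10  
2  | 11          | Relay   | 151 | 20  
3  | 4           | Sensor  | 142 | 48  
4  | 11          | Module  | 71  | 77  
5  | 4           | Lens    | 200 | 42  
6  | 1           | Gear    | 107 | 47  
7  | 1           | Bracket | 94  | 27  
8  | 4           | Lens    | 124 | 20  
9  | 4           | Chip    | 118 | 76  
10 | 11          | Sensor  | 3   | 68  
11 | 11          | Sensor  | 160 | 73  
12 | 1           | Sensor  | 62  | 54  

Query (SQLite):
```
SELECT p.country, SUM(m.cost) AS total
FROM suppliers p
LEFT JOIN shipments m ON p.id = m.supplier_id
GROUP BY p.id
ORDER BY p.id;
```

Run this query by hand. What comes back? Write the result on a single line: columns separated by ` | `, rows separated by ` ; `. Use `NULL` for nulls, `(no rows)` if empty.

Chile | 138 ; Egypt | 186 ; Canada | NULL ; Canada | 238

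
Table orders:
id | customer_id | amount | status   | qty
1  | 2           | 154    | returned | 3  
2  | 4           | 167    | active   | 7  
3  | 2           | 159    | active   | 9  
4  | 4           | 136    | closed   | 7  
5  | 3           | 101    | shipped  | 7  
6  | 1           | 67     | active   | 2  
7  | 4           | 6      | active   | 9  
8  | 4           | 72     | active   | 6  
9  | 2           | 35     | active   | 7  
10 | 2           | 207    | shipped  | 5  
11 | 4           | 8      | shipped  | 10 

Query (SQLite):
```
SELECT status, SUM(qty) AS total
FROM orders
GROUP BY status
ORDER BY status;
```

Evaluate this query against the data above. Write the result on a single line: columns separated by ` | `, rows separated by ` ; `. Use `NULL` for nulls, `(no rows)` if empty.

active | 40 ; closed | 7 ; returned | 3 ; shipped | 22

Partition orders by status; compute SUM(qty) within each group.
  active: ids {2, 3, 6, 7, 8, 9} → SUM(qty)=40
  closed: ids {4} → SUM(qty)=7
  returned: ids {1} → SUM(qty)=3
  shipped: ids {5, 10, 11} → SUM(qty)=22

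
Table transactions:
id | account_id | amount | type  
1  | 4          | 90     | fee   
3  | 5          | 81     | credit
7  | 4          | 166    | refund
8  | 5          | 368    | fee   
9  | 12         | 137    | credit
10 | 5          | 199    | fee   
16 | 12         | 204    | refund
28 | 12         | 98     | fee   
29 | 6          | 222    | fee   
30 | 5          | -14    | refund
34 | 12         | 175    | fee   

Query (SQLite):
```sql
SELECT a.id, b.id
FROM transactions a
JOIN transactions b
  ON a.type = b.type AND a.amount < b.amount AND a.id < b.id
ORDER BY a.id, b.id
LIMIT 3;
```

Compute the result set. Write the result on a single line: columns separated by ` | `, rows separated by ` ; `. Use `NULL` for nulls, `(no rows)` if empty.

Pairs (a,b) with same type, a.amount < b.amount, a.id < b.id.
type groups: credit:{3,9} fee:{1,8,10,28,29,34} refund:{7,16,30}
Ordered by (a.id, b.id); first 3.

1 | 8 ; 1 | 10 ; 1 | 28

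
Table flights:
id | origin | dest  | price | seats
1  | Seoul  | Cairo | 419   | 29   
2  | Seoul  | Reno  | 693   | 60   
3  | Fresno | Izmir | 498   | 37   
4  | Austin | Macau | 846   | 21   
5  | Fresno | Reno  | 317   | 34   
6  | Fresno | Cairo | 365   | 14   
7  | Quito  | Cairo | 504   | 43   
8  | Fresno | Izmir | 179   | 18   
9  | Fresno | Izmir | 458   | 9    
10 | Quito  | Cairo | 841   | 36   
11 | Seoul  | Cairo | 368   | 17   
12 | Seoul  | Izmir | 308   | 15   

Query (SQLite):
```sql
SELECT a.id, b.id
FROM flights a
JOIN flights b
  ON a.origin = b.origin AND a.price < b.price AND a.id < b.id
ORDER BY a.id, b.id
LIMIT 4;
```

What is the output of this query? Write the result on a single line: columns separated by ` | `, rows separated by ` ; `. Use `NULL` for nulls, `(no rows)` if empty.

Pairs (a,b) with same origin, a.price < b.price, a.id < b.id.
origin groups: Austin:{4} Fresno:{3,5,6,8,9} Quito:{7,10} Seoul:{1,2,11,12}
Ordered by (a.id, b.id); first 4.

1 | 2 ; 5 | 6 ; 5 | 9 ; 6 | 9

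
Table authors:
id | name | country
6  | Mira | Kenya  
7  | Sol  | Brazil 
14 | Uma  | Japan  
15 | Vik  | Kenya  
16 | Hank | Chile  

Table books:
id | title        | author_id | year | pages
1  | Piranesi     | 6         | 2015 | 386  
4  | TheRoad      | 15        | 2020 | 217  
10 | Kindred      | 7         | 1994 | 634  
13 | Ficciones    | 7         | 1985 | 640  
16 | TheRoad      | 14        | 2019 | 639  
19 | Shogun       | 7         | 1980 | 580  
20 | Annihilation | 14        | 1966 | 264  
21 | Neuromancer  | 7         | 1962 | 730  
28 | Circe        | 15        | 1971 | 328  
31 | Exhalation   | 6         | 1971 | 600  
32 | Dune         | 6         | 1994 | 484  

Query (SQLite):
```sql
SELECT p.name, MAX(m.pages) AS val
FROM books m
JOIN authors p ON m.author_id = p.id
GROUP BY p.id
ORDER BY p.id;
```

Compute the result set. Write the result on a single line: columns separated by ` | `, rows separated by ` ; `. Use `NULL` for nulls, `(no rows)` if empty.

Join each books row to its authors via author_id.
Group joined rows by authors.id; compute MAX(m.pages) per group.
  6: ids {1, 31, 32} → MAX(m.pages)=600
  7: ids {10, 13, 19, 21} → MAX(m.pages)=730
  14: ids {16, 20} → MAX(m.pages)=639
  15: ids {4, 28} → MAX(m.pages)=328

Mira | 600 ; Sol | 730 ; Uma | 639 ; Vik | 328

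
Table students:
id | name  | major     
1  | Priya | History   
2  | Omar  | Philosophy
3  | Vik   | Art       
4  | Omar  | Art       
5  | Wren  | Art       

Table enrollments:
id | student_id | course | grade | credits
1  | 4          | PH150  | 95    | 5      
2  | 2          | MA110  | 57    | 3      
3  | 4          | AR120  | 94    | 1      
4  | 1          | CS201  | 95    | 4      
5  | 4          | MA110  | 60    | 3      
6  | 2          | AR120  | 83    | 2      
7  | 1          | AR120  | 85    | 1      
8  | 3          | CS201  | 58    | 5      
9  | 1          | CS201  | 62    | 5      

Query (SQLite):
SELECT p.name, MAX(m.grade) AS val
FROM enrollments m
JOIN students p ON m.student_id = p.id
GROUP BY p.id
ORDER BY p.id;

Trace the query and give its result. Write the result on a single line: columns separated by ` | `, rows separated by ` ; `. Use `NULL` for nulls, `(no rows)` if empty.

Join each enrollments row to its students via student_id.
Group joined rows by students.id; compute MAX(m.grade) per group.
  1: ids {4, 7, 9} → MAX(m.grade)=95
  2: ids {2, 6} → MAX(m.grade)=83
  3: ids {8} → MAX(m.grade)=58
  4: ids {1, 3, 5} → MAX(m.grade)=95

Priya | 95 ; Omar | 83 ; Vik | 58 ; Omar | 95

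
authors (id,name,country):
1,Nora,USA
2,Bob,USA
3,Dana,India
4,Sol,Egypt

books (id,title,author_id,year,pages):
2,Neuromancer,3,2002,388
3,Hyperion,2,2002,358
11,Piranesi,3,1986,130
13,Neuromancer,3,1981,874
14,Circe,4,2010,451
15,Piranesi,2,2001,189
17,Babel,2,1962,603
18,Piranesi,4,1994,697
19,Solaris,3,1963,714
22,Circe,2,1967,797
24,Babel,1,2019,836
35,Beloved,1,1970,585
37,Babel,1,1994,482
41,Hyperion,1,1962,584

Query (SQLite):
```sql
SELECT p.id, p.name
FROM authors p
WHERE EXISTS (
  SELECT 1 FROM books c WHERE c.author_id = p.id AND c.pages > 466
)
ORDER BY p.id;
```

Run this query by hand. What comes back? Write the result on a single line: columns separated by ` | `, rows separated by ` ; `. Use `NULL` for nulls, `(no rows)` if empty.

1 | Nora ; 2 | Bob ; 3 | Dana ; 4 | Sol

For each authors row, check whether any books with matching author_id has pages > 466.
Keep rows where that is true.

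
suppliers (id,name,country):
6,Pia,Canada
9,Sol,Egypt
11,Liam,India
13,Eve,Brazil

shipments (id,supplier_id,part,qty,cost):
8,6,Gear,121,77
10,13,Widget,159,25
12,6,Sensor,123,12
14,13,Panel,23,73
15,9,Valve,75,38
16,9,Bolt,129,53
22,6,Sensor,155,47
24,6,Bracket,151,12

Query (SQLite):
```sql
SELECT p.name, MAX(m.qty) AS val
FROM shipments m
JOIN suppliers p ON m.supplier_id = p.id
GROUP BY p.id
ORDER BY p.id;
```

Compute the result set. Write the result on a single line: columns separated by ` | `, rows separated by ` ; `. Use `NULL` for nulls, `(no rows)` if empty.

Pia | 155 ; Sol | 129 ; Eve | 159

Join each shipments row to its suppliers via supplier_id.
Group joined rows by suppliers.id; compute MAX(m.qty) per group.
  6: ids {8, 12, 22, 24} → MAX(m.qty)=155
  9: ids {15, 16} → MAX(m.qty)=129
  13: ids {10, 14} → MAX(m.qty)=159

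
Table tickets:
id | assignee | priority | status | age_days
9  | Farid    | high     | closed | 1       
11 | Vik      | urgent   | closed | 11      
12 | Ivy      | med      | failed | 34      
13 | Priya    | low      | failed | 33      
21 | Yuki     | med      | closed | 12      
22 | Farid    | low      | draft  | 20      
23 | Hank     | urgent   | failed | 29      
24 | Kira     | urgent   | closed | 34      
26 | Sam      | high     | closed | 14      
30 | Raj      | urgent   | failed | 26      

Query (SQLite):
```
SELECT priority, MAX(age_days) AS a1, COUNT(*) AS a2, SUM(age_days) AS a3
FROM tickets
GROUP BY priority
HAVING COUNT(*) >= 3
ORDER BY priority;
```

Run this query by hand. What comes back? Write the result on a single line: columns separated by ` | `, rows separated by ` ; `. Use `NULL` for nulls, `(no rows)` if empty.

Group tickets by priority.
Per group compute: MAX(age_days), COUNT(*), SUM(age_days).
HAVING: drop groups with fewer than 3 rows.
  high: ids {9, 26} → MAX(age_days)=14, COUNT(*)=2, SUM(age_days)=15
  low: ids {13, 22} → MAX(age_days)=33, COUNT(*)=2, SUM(age_days)=53
  med: ids {12, 21} → MAX(age_days)=34, COUNT(*)=2, SUM(age_days)=46
  urgent: ids {11, 23, 24, 30} → MAX(age_days)=34, COUNT(*)=4, SUM(age_days)=100

urgent | 34 | 4 | 100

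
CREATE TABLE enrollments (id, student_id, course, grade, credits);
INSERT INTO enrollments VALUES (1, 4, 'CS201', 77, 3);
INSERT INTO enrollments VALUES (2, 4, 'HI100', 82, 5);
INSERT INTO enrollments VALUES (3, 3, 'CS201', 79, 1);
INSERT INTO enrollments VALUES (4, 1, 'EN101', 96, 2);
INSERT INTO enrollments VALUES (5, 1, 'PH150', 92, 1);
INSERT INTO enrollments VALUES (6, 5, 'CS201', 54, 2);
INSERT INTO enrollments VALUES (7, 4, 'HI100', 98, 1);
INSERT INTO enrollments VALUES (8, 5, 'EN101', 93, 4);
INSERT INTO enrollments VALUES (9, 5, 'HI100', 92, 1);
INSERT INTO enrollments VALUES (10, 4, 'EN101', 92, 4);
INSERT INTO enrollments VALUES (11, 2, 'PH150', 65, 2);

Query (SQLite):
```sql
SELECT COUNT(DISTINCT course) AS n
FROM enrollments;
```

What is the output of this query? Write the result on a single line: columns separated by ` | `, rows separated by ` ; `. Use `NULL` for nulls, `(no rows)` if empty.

Count distinct non-NULL course values.

4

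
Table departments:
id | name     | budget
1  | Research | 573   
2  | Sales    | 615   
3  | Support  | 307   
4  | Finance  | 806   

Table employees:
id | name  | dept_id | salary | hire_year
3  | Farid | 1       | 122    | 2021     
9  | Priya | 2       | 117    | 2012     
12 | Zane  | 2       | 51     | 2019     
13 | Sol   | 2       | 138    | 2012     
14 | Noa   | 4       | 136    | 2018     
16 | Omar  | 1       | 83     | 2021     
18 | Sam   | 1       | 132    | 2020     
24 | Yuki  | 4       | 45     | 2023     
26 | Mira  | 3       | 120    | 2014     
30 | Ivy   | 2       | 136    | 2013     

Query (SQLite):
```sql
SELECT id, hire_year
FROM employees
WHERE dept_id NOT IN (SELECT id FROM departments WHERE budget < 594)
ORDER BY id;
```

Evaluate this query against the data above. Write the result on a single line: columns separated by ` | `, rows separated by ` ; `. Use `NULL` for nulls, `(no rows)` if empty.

Inner query: departments.id where budget < 594.
Outer: keep employees rows whose dept_id is not in that set.
Inner query → {1, 3}

9 | 2012 ; 12 | 2019 ; 13 | 2012 ; 14 | 2018 ; 24 | 2023 ; 30 | 2013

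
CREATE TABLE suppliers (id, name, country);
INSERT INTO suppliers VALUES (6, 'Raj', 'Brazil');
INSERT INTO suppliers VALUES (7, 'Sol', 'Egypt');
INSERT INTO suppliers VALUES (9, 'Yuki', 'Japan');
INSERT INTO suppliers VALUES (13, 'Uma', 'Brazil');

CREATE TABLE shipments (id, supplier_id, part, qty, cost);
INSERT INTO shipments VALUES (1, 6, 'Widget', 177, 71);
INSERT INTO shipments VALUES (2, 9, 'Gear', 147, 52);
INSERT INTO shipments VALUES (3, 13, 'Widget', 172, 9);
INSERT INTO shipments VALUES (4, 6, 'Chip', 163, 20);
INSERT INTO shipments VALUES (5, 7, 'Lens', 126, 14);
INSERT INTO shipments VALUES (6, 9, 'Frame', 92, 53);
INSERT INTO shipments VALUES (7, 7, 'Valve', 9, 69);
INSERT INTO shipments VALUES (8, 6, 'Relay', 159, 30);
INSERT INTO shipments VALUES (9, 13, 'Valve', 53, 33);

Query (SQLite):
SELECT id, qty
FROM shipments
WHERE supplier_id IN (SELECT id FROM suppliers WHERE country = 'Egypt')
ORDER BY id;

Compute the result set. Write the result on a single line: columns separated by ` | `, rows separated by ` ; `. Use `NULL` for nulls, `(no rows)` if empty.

Inner query: suppliers.id where country = 'Egypt'.
Outer: keep shipments rows whose supplier_id is in that set.
Inner query → {7}

5 | 126 ; 7 | 9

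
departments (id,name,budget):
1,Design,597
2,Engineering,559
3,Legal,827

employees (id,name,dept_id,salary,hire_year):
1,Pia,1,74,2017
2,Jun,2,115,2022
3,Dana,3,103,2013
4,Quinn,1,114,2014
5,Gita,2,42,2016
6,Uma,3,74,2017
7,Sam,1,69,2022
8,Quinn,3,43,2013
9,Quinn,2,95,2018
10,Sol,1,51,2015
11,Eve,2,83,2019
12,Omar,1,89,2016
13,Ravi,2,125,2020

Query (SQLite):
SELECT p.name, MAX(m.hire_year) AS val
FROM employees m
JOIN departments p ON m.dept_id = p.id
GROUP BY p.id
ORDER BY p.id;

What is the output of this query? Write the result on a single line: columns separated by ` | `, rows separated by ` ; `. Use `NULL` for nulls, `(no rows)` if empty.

Design | 2022 ; Engineering | 2022 ; Legal | 2017

Join each employees row to its departments via dept_id.
Group joined rows by departments.id; compute MAX(m.hire_year) per group.
  1: ids {1, 4, 7, 10, 12} → MAX(m.hire_year)=2022
  2: ids {2, 5, 9, 11, 13} → MAX(m.hire_year)=2022
  3: ids {3, 6, 8} → MAX(m.hire_year)=2017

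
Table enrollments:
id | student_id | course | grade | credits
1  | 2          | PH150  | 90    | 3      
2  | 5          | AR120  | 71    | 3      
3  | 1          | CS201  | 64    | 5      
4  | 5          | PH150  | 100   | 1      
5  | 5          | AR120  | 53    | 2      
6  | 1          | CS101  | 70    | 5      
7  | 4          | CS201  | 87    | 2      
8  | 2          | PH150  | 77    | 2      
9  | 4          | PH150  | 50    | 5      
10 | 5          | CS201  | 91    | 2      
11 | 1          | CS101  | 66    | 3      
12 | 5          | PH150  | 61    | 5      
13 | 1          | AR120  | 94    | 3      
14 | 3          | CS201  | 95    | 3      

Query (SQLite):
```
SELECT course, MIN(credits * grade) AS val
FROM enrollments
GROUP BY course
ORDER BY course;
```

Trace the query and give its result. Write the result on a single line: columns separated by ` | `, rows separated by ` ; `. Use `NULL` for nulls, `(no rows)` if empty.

For each row compute credits * grade.
Group by course; take MIN of the expression per group.
  AR120: ids {2, 5, 13} → MIN(credits * grade)=106
  CS101: ids {6, 11} → MIN(credits * grade)=198
  CS201: ids {3, 7, 10, 14} → MIN(credits * grade)=174
  PH150: ids {1, 4, 8, 9, 12} → MIN(credits * grade)=100

AR120 | 106 ; CS101 | 198 ; CS201 | 174 ; PH150 | 100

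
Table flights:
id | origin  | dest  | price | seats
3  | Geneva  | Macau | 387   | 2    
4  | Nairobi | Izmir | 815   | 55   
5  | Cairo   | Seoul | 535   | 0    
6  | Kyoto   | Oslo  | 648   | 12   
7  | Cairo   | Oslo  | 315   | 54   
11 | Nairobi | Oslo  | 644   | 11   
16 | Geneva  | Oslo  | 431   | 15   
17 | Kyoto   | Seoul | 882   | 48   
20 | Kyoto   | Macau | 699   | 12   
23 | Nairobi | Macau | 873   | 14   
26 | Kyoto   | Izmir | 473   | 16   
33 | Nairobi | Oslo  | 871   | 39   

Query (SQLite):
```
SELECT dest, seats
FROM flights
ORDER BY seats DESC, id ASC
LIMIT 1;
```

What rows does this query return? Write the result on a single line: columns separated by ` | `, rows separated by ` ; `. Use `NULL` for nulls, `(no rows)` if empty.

Sort by seats desc, tiebreak id asc: (55, id=4), (54, id=7), (48, id=17), (39, id=33) …. Take first 1.

Izmir | 55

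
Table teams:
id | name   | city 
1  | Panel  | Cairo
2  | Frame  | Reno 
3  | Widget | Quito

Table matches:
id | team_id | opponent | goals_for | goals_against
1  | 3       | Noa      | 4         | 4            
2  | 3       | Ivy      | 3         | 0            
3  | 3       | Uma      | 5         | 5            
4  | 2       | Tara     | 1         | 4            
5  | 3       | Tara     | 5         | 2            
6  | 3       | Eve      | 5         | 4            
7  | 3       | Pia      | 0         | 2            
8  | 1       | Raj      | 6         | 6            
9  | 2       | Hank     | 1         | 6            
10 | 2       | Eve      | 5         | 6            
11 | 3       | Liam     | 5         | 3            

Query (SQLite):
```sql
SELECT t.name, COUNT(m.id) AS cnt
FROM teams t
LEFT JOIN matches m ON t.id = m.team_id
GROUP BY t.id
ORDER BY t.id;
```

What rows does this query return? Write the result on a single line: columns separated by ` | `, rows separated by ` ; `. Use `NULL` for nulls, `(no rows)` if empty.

LEFT JOIN keeps every teams row; unmatched ones get NULL for matches columns.
Group by teams.id and compute COUNT(m.id). COUNT(col) of an all-NULL group is 0.
  1: ids {8} → COUNT(m.id)=1
  2: ids {4, 9, 10} → COUNT(m.id)=3
  3: ids {1, 2, 3, 5, 6, 7, 11} → COUNT(m.id)=7

Panel | 1 ; Frame | 3 ; Widget | 7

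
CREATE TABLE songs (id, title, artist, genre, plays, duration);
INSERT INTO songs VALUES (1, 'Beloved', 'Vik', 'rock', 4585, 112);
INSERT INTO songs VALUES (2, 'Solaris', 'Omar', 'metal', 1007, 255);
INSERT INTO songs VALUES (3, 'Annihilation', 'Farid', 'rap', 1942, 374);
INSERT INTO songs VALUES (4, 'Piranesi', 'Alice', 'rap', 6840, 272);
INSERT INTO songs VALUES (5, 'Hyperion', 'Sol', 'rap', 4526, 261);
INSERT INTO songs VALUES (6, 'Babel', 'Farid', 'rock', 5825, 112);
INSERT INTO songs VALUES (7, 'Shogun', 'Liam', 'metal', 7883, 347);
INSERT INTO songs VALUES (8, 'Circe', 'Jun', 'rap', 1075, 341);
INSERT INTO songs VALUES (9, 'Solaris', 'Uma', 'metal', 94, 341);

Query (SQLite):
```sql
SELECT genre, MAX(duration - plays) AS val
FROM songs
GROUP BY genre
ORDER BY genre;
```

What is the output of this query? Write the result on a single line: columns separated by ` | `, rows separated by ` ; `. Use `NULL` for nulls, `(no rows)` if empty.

For each row compute duration - plays.
Group by genre; take MAX of the expression per group.
  metal: ids {2, 7, 9} → MAX(duration - plays)=247
  rap: ids {3, 4, 5, 8} → MAX(duration - plays)=-734
  rock: ids {1, 6} → MAX(duration - plays)=-4473

metal | 247 ; rap | -734 ; rock | -4473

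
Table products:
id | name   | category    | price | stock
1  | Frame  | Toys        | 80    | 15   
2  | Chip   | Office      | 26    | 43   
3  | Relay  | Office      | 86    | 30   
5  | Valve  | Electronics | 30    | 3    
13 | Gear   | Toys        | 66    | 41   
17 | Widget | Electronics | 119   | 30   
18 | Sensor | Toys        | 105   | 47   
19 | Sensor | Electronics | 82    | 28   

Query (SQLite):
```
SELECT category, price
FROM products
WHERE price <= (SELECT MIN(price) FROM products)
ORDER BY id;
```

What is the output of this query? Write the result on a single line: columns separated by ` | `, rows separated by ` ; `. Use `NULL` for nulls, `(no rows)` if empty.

Office | 26

Scalar subquery: MIN(price) over all products rows = 26.
Keep rows where price <= that value.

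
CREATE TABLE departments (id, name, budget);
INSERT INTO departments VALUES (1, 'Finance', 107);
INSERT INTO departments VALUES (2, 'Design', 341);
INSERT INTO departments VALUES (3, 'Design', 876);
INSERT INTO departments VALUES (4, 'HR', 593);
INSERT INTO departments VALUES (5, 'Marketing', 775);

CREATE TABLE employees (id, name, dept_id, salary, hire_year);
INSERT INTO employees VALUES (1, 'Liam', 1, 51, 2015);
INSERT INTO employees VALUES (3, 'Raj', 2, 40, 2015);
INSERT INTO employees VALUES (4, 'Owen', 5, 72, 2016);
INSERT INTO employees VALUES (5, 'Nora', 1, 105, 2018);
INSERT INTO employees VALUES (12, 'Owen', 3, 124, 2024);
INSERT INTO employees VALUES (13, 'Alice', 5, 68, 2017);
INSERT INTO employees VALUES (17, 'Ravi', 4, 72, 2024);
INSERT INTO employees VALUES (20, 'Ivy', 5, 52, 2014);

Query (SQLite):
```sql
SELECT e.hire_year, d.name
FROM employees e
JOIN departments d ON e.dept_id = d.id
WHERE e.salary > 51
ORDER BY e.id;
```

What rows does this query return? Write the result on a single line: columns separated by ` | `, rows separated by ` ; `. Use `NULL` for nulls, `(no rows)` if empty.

Each employees row matches the departments row where dept_id = departments.id.
Then keep rows with e.salary > 51.

2016 | Marketing ; 2018 | Finance ; 2024 | Design ; 2017 | Marketing ; 2024 | HR ; 2014 | Marketing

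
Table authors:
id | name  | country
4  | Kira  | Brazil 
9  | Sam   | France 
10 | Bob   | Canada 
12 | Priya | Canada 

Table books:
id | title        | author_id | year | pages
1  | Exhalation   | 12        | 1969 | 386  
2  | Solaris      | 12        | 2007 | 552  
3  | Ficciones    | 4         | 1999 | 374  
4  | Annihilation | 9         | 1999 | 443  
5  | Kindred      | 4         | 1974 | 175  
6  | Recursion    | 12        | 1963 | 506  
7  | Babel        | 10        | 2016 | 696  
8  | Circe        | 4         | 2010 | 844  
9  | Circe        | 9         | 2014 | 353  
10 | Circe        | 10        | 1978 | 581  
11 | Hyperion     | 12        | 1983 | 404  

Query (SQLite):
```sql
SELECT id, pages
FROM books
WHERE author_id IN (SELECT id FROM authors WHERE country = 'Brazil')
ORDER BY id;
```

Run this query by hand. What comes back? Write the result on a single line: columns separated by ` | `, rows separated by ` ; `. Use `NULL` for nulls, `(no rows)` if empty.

3 | 374 ; 5 | 175 ; 8 | 844

Inner query: authors.id where country = 'Brazil'.
Outer: keep books rows whose author_id is in that set.
Inner query → {4}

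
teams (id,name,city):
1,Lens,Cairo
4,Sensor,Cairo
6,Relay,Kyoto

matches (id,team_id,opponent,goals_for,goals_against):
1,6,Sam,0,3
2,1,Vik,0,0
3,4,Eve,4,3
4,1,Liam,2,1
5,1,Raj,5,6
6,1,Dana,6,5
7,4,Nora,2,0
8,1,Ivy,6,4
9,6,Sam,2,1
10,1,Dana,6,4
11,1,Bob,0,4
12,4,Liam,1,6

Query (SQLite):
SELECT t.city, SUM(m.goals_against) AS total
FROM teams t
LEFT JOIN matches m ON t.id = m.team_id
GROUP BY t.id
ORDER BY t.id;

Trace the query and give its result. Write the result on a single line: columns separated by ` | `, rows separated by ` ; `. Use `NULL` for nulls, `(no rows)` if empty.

Cairo | 24 ; Cairo | 9 ; Kyoto | 4

LEFT JOIN keeps every teams row; unmatched ones get NULL for matches columns.
Group by teams.id and compute SUM(m.goals_against). SUM over an all-NULL group is NULL.
  1: ids {2, 4, 5, 6, 8, 10, 11} → SUM(m.goals_against)=24
  4: ids {3, 7, 12} → SUM(m.goals_against)=9
  6: ids {1, 9} → SUM(m.goals_against)=4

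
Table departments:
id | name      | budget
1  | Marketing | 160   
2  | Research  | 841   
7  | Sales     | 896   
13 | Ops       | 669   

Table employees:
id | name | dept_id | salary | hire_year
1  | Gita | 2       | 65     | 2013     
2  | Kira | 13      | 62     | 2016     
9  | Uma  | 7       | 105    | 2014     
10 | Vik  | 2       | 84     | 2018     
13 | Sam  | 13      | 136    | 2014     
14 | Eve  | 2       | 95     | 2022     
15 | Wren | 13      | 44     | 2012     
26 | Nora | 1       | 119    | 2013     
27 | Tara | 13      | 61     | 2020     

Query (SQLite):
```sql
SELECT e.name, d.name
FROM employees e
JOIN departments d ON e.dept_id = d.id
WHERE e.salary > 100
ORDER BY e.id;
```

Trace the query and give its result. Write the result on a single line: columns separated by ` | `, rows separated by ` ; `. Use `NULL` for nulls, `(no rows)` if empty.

Each employees row matches the departments row where dept_id = departments.id.
Then keep rows with e.salary > 100.

Uma | Sales ; Sam | Ops ; Nora | Marketing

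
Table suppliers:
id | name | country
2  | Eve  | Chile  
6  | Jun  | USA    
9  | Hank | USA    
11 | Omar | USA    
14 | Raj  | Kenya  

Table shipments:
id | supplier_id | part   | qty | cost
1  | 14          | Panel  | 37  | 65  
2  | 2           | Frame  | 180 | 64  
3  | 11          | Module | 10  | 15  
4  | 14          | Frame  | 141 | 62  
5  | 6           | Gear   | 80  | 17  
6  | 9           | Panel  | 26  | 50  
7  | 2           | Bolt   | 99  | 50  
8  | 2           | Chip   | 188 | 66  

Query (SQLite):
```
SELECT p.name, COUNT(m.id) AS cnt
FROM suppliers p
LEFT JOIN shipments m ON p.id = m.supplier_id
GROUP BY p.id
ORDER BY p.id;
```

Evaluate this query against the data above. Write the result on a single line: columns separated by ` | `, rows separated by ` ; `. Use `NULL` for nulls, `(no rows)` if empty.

Eve | 3 ; Jun | 1 ; Hank | 1 ; Omar | 1 ; Raj | 2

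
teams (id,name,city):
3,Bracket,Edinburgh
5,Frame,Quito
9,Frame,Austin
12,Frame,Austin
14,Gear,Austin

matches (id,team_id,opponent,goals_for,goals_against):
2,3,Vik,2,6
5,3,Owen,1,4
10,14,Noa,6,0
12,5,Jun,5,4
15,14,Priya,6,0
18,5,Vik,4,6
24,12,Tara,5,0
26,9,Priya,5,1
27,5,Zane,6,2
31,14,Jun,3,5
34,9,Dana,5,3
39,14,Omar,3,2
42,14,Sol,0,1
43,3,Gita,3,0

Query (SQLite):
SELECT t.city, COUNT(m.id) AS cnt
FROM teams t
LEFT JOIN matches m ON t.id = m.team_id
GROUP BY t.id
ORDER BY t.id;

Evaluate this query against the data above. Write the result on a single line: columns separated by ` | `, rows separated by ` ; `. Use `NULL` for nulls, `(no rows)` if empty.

Edinburgh | 3 ; Quito | 3 ; Austin | 2 ; Austin | 1 ; Austin | 5

LEFT JOIN keeps every teams row; unmatched ones get NULL for matches columns.
Group by teams.id and compute COUNT(m.id). COUNT(col) of an all-NULL group is 0.
  3: ids {2, 5, 43} → COUNT(m.id)=3
  5: ids {12, 18, 27} → COUNT(m.id)=3
  9: ids {26, 34} → COUNT(m.id)=2
  12: ids {24} → COUNT(m.id)=1
  14: ids {10, 15, 31, 39, 42} → COUNT(m.id)=5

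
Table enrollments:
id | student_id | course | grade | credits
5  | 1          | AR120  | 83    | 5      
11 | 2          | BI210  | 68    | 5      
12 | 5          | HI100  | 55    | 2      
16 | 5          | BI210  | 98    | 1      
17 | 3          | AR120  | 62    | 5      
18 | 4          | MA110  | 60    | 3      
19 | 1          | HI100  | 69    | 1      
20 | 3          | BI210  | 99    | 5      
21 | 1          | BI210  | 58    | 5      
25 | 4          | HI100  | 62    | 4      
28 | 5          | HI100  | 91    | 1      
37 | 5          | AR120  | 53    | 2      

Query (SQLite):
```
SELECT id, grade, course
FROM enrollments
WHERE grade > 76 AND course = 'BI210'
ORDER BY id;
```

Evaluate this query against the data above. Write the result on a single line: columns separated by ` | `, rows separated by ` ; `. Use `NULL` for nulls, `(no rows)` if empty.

16 | 98 | BI210 ; 20 | 99 | BI210

grade > 76: ids {5, 16, 20, 28}
course = 'BI210': ids {11, 16, 20, 21}
Combine with AND.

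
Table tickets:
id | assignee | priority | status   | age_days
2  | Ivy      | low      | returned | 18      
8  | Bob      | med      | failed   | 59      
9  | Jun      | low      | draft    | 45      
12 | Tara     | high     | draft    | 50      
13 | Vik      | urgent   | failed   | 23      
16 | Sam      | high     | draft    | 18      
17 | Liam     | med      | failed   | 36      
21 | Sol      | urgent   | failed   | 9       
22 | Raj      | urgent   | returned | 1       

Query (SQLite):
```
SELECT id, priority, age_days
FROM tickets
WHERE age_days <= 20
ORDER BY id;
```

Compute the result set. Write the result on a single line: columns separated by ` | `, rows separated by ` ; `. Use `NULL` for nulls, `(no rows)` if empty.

age_days <= 20: ids {2, 16, 21, 22}

2 | low | 18 ; 16 | high | 18 ; 21 | urgent | 9 ; 22 | urgent | 1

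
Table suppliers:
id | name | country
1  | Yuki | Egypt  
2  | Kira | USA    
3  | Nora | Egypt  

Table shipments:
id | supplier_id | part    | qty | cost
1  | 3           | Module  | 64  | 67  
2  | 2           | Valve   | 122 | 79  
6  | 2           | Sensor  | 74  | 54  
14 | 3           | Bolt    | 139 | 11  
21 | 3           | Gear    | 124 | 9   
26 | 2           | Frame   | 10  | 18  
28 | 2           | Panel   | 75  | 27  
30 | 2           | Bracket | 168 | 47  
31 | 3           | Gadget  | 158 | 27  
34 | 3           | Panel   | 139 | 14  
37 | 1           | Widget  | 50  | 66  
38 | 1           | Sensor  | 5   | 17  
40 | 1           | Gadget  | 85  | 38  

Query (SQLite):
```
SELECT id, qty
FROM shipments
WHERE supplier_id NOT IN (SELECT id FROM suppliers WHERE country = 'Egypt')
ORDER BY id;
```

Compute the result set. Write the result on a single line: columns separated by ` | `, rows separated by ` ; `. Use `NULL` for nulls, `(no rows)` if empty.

2 | 122 ; 6 | 74 ; 26 | 10 ; 28 | 75 ; 30 | 168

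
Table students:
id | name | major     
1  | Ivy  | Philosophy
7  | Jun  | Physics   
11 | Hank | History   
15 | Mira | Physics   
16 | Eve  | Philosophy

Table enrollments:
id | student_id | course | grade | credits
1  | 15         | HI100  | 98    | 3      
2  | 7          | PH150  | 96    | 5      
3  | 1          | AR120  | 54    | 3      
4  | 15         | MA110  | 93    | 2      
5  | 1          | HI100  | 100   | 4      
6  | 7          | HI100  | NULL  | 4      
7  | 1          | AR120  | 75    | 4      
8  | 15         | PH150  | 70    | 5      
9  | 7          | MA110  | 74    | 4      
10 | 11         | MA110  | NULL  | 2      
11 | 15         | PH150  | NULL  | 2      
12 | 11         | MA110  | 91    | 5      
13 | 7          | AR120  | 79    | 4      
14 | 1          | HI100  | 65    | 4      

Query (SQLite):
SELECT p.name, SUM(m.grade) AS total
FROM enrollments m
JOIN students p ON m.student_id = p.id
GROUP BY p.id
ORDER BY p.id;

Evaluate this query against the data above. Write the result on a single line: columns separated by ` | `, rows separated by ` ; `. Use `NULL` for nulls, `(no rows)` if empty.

Ivy | 294 ; Jun | 249 ; Hank | 91 ; Mira | 261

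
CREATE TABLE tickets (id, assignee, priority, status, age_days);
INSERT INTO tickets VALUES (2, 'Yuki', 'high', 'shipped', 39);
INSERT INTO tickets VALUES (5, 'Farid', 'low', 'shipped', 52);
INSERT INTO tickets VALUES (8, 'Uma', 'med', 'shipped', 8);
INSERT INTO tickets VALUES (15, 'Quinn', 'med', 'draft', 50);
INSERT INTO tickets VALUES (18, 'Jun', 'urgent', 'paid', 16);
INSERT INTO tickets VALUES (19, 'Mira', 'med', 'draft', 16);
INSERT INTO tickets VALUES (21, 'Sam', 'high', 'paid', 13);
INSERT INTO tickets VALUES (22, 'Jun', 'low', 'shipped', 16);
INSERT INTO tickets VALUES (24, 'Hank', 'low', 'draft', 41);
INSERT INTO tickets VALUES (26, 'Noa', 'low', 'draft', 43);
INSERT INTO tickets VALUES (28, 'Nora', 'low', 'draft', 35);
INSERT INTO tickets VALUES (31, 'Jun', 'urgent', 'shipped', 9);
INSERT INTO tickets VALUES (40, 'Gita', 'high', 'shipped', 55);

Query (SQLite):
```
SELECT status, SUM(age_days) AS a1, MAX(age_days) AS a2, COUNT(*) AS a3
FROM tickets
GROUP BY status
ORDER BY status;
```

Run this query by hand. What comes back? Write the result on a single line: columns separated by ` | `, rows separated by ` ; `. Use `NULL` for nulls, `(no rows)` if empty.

Group tickets by status.
Per group compute: SUM(age_days), MAX(age_days), COUNT(*).
  draft: ids {15, 19, 24, 26, 28} → SUM(age_days)=185, MAX(age_days)=50, COUNT(*)=5
  paid: ids {18, 21} → SUM(age_days)=29, MAX(age_days)=16, COUNT(*)=2
  shipped: ids {2, 5, 8, 22, 31, 40} → SUM(age_days)=179, MAX(age_days)=55, COUNT(*)=6

draft | 185 | 50 | 5 ; paid | 29 | 16 | 2 ; shipped | 179 | 55 | 6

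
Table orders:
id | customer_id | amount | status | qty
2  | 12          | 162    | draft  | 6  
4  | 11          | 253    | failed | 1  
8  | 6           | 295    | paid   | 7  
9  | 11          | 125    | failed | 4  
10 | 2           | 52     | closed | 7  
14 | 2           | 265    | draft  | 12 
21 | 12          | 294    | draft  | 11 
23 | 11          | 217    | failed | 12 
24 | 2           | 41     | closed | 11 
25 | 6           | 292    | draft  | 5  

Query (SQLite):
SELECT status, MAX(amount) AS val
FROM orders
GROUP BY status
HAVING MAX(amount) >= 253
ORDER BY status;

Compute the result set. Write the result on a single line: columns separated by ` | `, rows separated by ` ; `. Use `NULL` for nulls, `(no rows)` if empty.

draft | 294 ; failed | 253 ; paid | 295

Partition orders by status; compute MAX(amount) within each group.
HAVING: keep groups where MAX(amount) >= 253.
  closed: ids {10, 24} → MAX(amount)=52
  draft: ids {2, 14, 21, 25} → MAX(amount)=294
  failed: ids {4, 9, 23} → MAX(amount)=253
  paid: ids {8} → MAX(amount)=295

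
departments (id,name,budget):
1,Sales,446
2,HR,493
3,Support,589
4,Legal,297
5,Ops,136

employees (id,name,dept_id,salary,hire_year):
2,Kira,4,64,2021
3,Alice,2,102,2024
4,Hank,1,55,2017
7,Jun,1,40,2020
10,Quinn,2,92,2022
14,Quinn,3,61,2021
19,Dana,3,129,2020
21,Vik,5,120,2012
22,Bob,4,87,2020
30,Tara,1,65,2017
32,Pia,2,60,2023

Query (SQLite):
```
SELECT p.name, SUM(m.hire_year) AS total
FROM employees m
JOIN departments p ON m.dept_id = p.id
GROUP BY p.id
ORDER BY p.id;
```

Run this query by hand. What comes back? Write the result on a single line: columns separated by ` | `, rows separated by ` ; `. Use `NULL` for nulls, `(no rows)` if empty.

Join each employees row to its departments via dept_id.
Group joined rows by departments.id; compute SUM(m.hire_year) per group.
  1: ids {4, 7, 30} → SUM(m.hire_year)=6054
  2: ids {3, 10, 32} → SUM(m.hire_year)=6069
  3: ids {14, 19} → SUM(m.hire_year)=4041
  4: ids {2, 22} → SUM(m.hire_year)=4041
  5: ids {21} → SUM(m.hire_year)=2012

Sales | 6054 ; HR | 6069 ; Support | 4041 ; Legal | 4041 ; Ops | 2012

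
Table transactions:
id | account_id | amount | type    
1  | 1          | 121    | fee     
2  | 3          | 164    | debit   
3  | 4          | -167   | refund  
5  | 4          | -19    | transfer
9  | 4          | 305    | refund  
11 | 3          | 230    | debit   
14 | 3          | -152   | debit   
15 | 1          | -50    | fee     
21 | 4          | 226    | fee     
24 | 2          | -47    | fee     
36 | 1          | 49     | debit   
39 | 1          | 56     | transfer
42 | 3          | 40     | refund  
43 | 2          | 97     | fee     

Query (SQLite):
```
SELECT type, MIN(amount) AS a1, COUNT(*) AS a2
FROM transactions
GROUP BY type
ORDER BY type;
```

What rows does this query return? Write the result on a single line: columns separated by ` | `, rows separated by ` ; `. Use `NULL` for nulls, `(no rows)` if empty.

Group transactions by type.
Per group compute: MIN(amount), COUNT(*).
  debit: ids {2, 11, 14, 36} → MIN(amount)=-152, COUNT(*)=4
  fee: ids {1, 15, 21, 24, 43} → MIN(amount)=-50, COUNT(*)=5
  refund: ids {3, 9, 42} → MIN(amount)=-167, COUNT(*)=3
  transfer: ids {5, 39} → MIN(amount)=-19, COUNT(*)=2

debit | -152 | 4 ; fee | -50 | 5 ; refund | -167 | 3 ; transfer | -19 | 2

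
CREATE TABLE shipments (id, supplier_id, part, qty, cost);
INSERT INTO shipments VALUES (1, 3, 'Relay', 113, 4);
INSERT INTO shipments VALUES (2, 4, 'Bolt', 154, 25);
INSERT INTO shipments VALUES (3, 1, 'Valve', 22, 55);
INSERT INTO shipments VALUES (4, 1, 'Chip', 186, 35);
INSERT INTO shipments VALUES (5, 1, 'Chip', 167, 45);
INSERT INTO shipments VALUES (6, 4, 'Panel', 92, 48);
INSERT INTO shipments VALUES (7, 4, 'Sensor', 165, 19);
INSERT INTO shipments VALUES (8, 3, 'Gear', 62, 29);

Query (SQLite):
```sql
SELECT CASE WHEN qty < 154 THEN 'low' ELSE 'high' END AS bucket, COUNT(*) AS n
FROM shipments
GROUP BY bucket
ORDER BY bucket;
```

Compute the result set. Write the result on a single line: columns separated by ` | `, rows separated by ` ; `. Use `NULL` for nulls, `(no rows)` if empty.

high | 4 ; low | 4

Bucket rows by qty < 154 → 'low' else 'high'; count each bucket.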